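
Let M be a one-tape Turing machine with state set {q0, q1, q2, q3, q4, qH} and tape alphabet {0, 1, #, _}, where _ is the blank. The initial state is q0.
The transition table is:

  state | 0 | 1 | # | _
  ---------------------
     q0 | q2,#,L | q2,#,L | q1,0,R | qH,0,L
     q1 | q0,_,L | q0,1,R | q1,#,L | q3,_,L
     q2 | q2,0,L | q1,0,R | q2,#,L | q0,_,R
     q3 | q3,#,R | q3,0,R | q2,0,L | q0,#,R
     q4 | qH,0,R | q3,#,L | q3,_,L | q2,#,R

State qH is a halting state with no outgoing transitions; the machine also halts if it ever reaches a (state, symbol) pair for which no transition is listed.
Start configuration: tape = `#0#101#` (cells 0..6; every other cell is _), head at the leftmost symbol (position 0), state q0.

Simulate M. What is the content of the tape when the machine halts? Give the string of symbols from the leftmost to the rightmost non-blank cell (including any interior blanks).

0_##_#1#

state=q0 head=0 tape=__[#]0#101#   (q0,#)→(q1,0,R)
state=q1 head=1 tape=__0[0]#101#   (q1,0)→(q0,_,L)
state=q0 head=0 tape=__[0]_#101#   (q0,0)→(q2,#,L)
state=q2 head=-1 tape=_[_]#_#101#   (q2,_)→(q0,_,R)
state=q0 head=0 tape=__[#]_#101#   (q0,#)→(q1,0,R)
state=q1 head=1 tape=__0[_]#101#   (q1,_)→(q3,_,L)
state=q3 head=0 tape=__[0]_#101#   (q3,0)→(q3,#,R)
state=q3 head=1 tape=__#[_]#101#   (q3,_)→(q0,#,R)
state=q0 head=2 tape=__##[#]101#   (q0,#)→(q1,0,R)
state=q1 head=3 tape=__##0[1]01#   (q1,1)→(q0,1,R)
state=q0 head=4 tape=__##01[0]1#   (q0,0)→(q2,#,L)
state=q2 head=3 tape=__##0[1]#1#   (q2,1)→(q1,0,R)
state=q1 head=4 tape=__##00[#]1#   (q1,#)→(q1,#,L)
state=q1 head=3 tape=__##0[0]#1#   (q1,0)→(q0,_,L)
state=q0 head=2 tape=__##[0]_#1#   (q0,0)→(q2,#,L)
state=q2 head=1 tape=__#[#]#_#1#   (q2,#)→(q2,#,L)
state=q2 head=0 tape=__[#]##_#1#   (q2,#)→(q2,#,L)
state=q2 head=-1 tape=_[_]###_#1#   (q2,_)→(q0,_,R)
state=q0 head=0 tape=__[#]##_#1#   (q0,#)→(q1,0,R)
state=q1 head=1 tape=__0[#]#_#1#   (q1,#)→(q1,#,L)
state=q1 head=0 tape=__[0]##_#1#   (q1,0)→(q0,_,L)
state=q0 head=-1 tape=_[_]_##_#1#   (q0,_)→(qH,0,L)
state=qH head=-2 tape=[_]0_##_#1#
The non-blank tape span at halt is 0_##_#1#.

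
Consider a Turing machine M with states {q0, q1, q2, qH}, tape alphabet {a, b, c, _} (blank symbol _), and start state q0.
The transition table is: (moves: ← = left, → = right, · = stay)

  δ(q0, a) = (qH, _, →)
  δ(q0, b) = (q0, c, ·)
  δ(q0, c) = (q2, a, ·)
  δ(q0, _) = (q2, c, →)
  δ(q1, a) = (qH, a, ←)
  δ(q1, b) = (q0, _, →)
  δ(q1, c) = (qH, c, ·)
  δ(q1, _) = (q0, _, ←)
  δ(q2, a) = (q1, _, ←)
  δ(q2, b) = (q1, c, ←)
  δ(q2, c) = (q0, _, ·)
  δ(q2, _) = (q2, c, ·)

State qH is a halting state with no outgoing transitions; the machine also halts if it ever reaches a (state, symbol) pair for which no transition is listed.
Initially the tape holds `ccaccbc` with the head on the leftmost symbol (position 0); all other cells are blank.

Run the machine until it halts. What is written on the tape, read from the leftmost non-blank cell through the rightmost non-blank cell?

state=q0 head=0 tape=__[c]caccbc   (q0,c)→(q2,a,·)
state=q2 head=0 tape=__[a]caccbc   (q2,a)→(q1,_,←)
state=q1 head=-1 tape=_[_]_caccbc   (q1,_)→(q0,_,←)
state=q0 head=-2 tape=[_]__caccbc   (q0,_)→(q2,c,→)
state=q2 head=-1 tape=c[_]_caccbc   (q2,_)→(q2,c,·)
state=q2 head=-1 tape=c[c]_caccbc   (q2,c)→(q0,_,·)
state=q0 head=-1 tape=c[_]_caccbc   (q0,_)→(q2,c,→)
state=q2 head=0 tape=cc[_]caccbc   (q2,_)→(q2,c,·)
state=q2 head=0 tape=cc[c]caccbc   (q2,c)→(q0,_,·)
state=q0 head=0 tape=cc[_]caccbc   (q0,_)→(q2,c,→)
state=q2 head=1 tape=ccc[c]accbc   (q2,c)→(q0,_,·)
state=q0 head=1 tape=ccc[_]accbc   (q0,_)→(q2,c,→)
state=q2 head=2 tape=cccc[a]ccbc   (q2,a)→(q1,_,←)
state=q1 head=1 tape=ccc[c]_ccbc   (q1,c)→(qH,c,·)
state=qH head=1 tape=ccc[c]_ccbc
The non-blank tape span at halt is cccc_ccbc.

cccc_ccbc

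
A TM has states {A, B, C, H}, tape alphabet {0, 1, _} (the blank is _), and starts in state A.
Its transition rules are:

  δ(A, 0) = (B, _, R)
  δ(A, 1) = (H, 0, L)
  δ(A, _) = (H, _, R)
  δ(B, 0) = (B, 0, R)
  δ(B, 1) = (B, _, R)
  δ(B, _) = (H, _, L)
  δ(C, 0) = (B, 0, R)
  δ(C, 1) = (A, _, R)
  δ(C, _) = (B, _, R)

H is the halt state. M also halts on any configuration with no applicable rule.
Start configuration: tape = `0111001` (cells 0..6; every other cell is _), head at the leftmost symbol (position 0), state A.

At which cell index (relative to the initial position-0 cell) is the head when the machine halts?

state=A head=0 tape=[0]111001_   (A,0)→(B,_,R)
state=B head=1 tape=_[1]11001_   (B,1)→(B,_,R)
state=B head=2 tape=__[1]1001_   (B,1)→(B,_,R)
state=B head=3 tape=___[1]001_   (B,1)→(B,_,R)
state=B head=4 tape=____[0]01_   (B,0)→(B,0,R)
state=B head=5 tape=____0[0]1_   (B,0)→(B,0,R)
state=B head=6 tape=____00[1]_   (B,1)→(B,_,R)
state=B head=7 tape=____00_[_]   (B,_)→(H,_,L)
state=H head=6 tape=____00[_]_
At halt the head is at cell 6.

6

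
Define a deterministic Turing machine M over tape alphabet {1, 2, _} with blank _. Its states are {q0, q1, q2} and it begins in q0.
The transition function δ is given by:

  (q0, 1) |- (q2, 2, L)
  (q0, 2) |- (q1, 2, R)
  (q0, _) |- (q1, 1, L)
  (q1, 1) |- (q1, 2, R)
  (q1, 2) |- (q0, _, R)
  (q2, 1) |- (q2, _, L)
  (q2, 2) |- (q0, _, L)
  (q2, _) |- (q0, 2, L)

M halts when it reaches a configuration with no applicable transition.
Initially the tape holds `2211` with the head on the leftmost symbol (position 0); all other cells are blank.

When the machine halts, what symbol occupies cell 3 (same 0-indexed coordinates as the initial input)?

state=q0 head=0 tape=[2]211_   (q0,2)→(q1,2,R)
state=q1 head=1 tape=2[2]11_   (q1,2)→(q0,_,R)
state=q0 head=2 tape=2_[1]1_   (q0,1)→(q2,2,L)
state=q2 head=1 tape=2[_]21_   (q2,_)→(q0,2,L)
state=q0 head=0 tape=[2]221_   (q0,2)→(q1,2,R)
state=q1 head=1 tape=2[2]21_   (q1,2)→(q0,_,R)
state=q0 head=2 tape=2_[2]1_   (q0,2)→(q1,2,R)
state=q1 head=3 tape=2_2[1]_   (q1,1)→(q1,2,R)
state=q1 head=4 tape=2_22[_]
Cell 3 holds 2 when M halts.

2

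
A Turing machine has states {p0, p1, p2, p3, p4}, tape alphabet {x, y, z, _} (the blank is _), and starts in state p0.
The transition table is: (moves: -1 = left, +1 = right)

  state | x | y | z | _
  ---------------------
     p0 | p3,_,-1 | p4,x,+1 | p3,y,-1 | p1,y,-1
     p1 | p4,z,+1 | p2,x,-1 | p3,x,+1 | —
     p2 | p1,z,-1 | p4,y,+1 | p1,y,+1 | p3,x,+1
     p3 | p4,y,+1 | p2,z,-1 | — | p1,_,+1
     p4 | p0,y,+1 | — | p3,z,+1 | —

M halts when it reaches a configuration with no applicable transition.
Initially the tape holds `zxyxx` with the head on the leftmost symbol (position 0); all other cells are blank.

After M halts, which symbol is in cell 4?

state=p0 head=0 tape=_[z]xyxx   (p0,z)→(p3,y,-1)
state=p3 head=-1 tape=[_]yxyxx   (p3,_)→(p1,_,+1)
state=p1 head=0 tape=_[y]xyxx   (p1,y)→(p2,x,-1)
state=p2 head=-1 tape=[_]xxyxx   (p2,_)→(p3,x,+1)
state=p3 head=0 tape=x[x]xyxx   (p3,x)→(p4,y,+1)
state=p4 head=1 tape=xy[x]yxx   (p4,x)→(p0,y,+1)
state=p0 head=2 tape=xyy[y]xx   (p0,y)→(p4,x,+1)
state=p4 head=3 tape=xyyx[x]x   (p4,x)→(p0,y,+1)
state=p0 head=4 tape=xyyxy[x]   (p0,x)→(p3,_,-1)
state=p3 head=3 tape=xyyx[y]_   (p3,y)→(p2,z,-1)
state=p2 head=2 tape=xyy[x]z_   (p2,x)→(p1,z,-1)
state=p1 head=1 tape=xy[y]zz_   (p1,y)→(p2,x,-1)
state=p2 head=0 tape=x[y]xzz_   (p2,y)→(p4,y,+1)
state=p4 head=1 tape=xy[x]zz_   (p4,x)→(p0,y,+1)
state=p0 head=2 tape=xyy[z]z_   (p0,z)→(p3,y,-1)
state=p3 head=1 tape=xy[y]yz_   (p3,y)→(p2,z,-1)
state=p2 head=0 tape=x[y]zyz_   (p2,y)→(p4,y,+1)
state=p4 head=1 tape=xy[z]yz_   (p4,z)→(p3,z,+1)
state=p3 head=2 tape=xyz[y]z_   (p3,y)→(p2,z,-1)
state=p2 head=1 tape=xy[z]zz_   (p2,z)→(p1,y,+1)
state=p1 head=2 tape=xyy[z]z_   (p1,z)→(p3,x,+1)
state=p3 head=3 tape=xyyx[z]_
Cell 4 holds _ when M halts.

_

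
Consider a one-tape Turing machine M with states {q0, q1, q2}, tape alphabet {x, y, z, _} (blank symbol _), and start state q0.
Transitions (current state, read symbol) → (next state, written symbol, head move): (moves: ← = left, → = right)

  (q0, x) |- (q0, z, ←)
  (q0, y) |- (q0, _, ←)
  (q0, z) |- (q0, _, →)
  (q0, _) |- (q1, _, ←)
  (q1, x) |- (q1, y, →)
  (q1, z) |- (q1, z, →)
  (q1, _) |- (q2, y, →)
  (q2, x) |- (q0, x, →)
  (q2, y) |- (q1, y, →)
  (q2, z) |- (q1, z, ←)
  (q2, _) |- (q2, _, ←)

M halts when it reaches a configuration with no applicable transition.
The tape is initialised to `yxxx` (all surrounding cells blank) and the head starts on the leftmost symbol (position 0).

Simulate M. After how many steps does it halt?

30

state=q0 head=0 tape=____[y]xxx   (q0,y)→(q0,_,←)
state=q0 head=-1 tape=___[_]_xxx   (q0,_)→(q1,_,←)
state=q1 head=-2 tape=__[_]__xxx   (q1,_)→(q2,y,→)
state=q2 head=-1 tape=__y[_]_xxx   (q2,_)→(q2,_,←)
state=q2 head=-2 tape=__[y]__xxx   (q2,y)→(q1,y,→)
state=q1 head=-1 tape=__y[_]_xxx   (q1,_)→(q2,y,→)
state=q2 head=0 tape=__yy[_]xxx   (q2,_)→(q2,_,←)
state=q2 head=-1 tape=__y[y]_xxx   (q2,y)→(q1,y,→)
state=q1 head=0 tape=__yy[_]xxx   (q1,_)→(q2,y,→)
state=q2 head=1 tape=__yyy[x]xx   (q2,x)→(q0,x,→)
state=q0 head=2 tape=__yyyx[x]x   (q0,x)→(q0,z,←)
state=q0 head=1 tape=__yyy[x]zx   (q0,x)→(q0,z,←)
state=q0 head=0 tape=__yy[y]zzx   (q0,y)→(q0,_,←)
state=q0 head=-1 tape=__y[y]_zzx   (q0,y)→(q0,_,←)
state=q0 head=-2 tape=__[y]__zzx   (q0,y)→(q0,_,←)
state=q0 head=-3 tape=_[_]___zzx   (q0,_)→(q1,_,←)
state=q1 head=-4 tape=[_]____zzx   (q1,_)→(q2,y,→)
state=q2 head=-3 tape=y[_]___zzx   (q2,_)→(q2,_,←)
state=q2 head=-4 tape=[y]____zzx   (q2,y)→(q1,y,→)
state=q1 head=-3 tape=y[_]___zzx   (q1,_)→(q2,y,→)
state=q2 head=-2 tape=yy[_]__zzx   (q2,_)→(q2,_,←)
state=q2 head=-3 tape=y[y]___zzx   (q2,y)→(q1,y,→)
state=q1 head=-2 tape=yy[_]__zzx   (q1,_)→(q2,y,→)
state=q2 head=-1 tape=yyy[_]_zzx   (q2,_)→(q2,_,←)
state=q2 head=-2 tape=yy[y]__zzx   (q2,y)→(q1,y,→)
state=q1 head=-1 tape=yyy[_]_zzx   (q1,_)→(q2,y,→)
state=q2 head=0 tape=yyyy[_]zzx   (q2,_)→(q2,_,←)
state=q2 head=-1 tape=yyy[y]_zzx   (q2,y)→(q1,y,→)
state=q1 head=0 tape=yyyy[_]zzx   (q1,_)→(q2,y,→)
state=q2 head=1 tape=yyyyy[z]zx   (q2,z)→(q1,z,←)
state=q1 head=0 tape=yyyy[y]zzx
M halts after 30 transitions.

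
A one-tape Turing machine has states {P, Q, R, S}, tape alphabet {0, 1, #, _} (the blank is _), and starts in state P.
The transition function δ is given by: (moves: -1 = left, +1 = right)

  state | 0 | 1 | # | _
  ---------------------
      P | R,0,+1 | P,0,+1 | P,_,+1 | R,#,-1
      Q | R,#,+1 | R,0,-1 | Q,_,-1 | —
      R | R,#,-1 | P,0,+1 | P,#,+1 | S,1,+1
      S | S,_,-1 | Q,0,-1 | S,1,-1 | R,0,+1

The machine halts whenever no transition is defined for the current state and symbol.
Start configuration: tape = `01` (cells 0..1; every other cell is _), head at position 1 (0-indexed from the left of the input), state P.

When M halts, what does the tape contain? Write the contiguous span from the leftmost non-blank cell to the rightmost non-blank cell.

state=P head=1 tape=__0[1]_   (P,1)→(P,0,+1)
state=P head=2 tape=__00[_]   (P,_)→(R,#,-1)
state=R head=1 tape=__0[0]#   (R,0)→(R,#,-1)
state=R head=0 tape=__[0]##   (R,0)→(R,#,-1)
state=R head=-1 tape=_[_]###   (R,_)→(S,1,+1)
state=S head=0 tape=_1[#]##   (S,#)→(S,1,-1)
state=S head=-1 tape=_[1]1##   (S,1)→(Q,0,-1)
state=Q head=-2 tape=[_]01##
The non-blank tape span at halt is 01##.

01##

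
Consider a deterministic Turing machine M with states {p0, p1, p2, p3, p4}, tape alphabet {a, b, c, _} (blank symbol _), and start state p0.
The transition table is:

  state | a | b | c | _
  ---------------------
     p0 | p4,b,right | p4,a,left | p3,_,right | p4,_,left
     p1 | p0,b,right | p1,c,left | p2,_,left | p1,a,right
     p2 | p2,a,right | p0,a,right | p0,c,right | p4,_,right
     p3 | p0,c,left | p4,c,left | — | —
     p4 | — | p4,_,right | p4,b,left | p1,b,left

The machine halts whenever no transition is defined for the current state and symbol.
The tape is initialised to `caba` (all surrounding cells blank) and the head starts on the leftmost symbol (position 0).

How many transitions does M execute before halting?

8

p0 | __[c]aba   read c → write _, move right, go to p3
p3 | ___[a]ba   read a → write c, move left, go to p0
p0 | __[_]cba   read _ → write _, move left, go to p4
p4 | _[_]_cba   read _ → write b, move left, go to p1
p1 | [_]b_cba   read _ → write a, move right, go to p1
p1 | a[b]_cba   read b → write c, move left, go to p1
p1 | [a]c_cba   read a → write b, move right, go to p0
p0 | b[c]_cba   read c → write _, move right, go to p3
p3 | b_[_]cba
M halts after 8 transitions.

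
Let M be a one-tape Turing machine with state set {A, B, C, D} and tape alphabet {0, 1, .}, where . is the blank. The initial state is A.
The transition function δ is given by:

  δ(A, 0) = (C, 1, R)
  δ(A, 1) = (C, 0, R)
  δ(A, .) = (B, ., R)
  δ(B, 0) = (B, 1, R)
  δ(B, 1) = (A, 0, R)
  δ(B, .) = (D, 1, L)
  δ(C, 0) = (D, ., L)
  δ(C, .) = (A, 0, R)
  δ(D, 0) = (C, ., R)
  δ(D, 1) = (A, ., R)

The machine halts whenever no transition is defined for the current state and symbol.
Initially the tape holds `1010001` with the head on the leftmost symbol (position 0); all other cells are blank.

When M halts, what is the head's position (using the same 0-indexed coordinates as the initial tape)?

A | [1]010001..   read 1 → write 0, move R, go to C
C | 0[0]10001..   read 0 → write ., move L, go to D
D | [0].10001..   read 0 → write ., move R, go to C
C | .[.]10001..   read . → write 0, move R, go to A
A | .0[1]0001..   read 1 → write 0, move R, go to C
C | .00[0]001..   read 0 → write ., move L, go to D
D | .0[0].001..   read 0 → write ., move R, go to C
C | .0.[.]001..   read . → write 0, move R, go to A
A | .0.0[0]01..   read 0 → write 1, move R, go to C
C | .0.01[0]1..   read 0 → write ., move L, go to D
D | .0.0[1].1..   read 1 → write ., move R, go to A
A | .0.0.[.]1..   read . → write ., move R, go to B
B | .0.0..[1]..   read 1 → write 0, move R, go to A
A | .0.0..0[.].   read . → write ., move R, go to B
B | .0.0..0.[.]   read . → write 1, move L, go to D
D | .0.0..0[.]1
At halt the head is at cell 7.

7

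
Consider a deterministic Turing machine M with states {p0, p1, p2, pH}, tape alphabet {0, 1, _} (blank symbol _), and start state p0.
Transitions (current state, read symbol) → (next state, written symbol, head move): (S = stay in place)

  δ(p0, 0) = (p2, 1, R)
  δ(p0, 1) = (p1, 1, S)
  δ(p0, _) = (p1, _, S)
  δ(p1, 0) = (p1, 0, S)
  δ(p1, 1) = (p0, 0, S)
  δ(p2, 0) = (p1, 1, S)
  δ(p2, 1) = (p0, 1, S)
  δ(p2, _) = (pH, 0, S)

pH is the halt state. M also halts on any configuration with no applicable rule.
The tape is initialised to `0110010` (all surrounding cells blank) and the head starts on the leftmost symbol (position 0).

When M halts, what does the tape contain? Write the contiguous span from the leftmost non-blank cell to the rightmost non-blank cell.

11111110

state=p0 head=0 tape=[0]110010_   (p0,0)→(p2,1,R)
state=p2 head=1 tape=1[1]10010_   (p2,1)→(p0,1,S)
state=p0 head=1 tape=1[1]10010_   (p0,1)→(p1,1,S)
state=p1 head=1 tape=1[1]10010_   (p1,1)→(p0,0,S)
state=p0 head=1 tape=1[0]10010_   (p0,0)→(p2,1,R)
state=p2 head=2 tape=11[1]0010_   (p2,1)→(p0,1,S)
state=p0 head=2 tape=11[1]0010_   (p0,1)→(p1,1,S)
state=p1 head=2 tape=11[1]0010_   (p1,1)→(p0,0,S)
state=p0 head=2 tape=11[0]0010_   (p0,0)→(p2,1,R)
state=p2 head=3 tape=111[0]010_   (p2,0)→(p1,1,S)
state=p1 head=3 tape=111[1]010_   (p1,1)→(p0,0,S)
state=p0 head=3 tape=111[0]010_   (p0,0)→(p2,1,R)
state=p2 head=4 tape=1111[0]10_   (p2,0)→(p1,1,S)
state=p1 head=4 tape=1111[1]10_   (p1,1)→(p0,0,S)
state=p0 head=4 tape=1111[0]10_   (p0,0)→(p2,1,R)
state=p2 head=5 tape=11111[1]0_   (p2,1)→(p0,1,S)
state=p0 head=5 tape=11111[1]0_   (p0,1)→(p1,1,S)
state=p1 head=5 tape=11111[1]0_   (p1,1)→(p0,0,S)
state=p0 head=5 tape=11111[0]0_   (p0,0)→(p2,1,R)
state=p2 head=6 tape=111111[0]_   (p2,0)→(p1,1,S)
state=p1 head=6 tape=111111[1]_   (p1,1)→(p0,0,S)
state=p0 head=6 tape=111111[0]_   (p0,0)→(p2,1,R)
state=p2 head=7 tape=1111111[_]   (p2,_)→(pH,0,S)
state=pH head=7 tape=1111111[0]
The non-blank tape span at halt is 11111110.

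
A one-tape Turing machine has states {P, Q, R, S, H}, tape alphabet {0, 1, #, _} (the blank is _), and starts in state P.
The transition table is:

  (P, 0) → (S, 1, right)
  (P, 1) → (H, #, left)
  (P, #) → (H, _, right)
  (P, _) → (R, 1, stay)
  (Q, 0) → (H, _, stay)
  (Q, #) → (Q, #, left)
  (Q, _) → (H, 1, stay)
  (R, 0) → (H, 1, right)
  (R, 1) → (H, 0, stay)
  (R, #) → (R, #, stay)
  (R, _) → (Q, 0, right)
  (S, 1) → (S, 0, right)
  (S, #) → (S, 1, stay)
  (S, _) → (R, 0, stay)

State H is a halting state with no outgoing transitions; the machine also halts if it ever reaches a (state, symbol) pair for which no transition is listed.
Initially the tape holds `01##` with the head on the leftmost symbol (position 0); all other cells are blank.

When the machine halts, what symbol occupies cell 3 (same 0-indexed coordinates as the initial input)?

P | [0]1##__   read 0 → write 1, move right, go to S
S | 1[1]##__   read 1 → write 0, move right, go to S
S | 10[#]#__   read # → write 1, move stay, go to S
S | 10[1]#__   read 1 → write 0, move right, go to S
S | 100[#]__   read # → write 1, move stay, go to S
S | 100[1]__   read 1 → write 0, move right, go to S
S | 1000[_]_   read _ → write 0, move stay, go to R
R | 1000[0]_   read 0 → write 1, move right, go to H
H | 10001[_]
Cell 3 holds 0 when M halts.

0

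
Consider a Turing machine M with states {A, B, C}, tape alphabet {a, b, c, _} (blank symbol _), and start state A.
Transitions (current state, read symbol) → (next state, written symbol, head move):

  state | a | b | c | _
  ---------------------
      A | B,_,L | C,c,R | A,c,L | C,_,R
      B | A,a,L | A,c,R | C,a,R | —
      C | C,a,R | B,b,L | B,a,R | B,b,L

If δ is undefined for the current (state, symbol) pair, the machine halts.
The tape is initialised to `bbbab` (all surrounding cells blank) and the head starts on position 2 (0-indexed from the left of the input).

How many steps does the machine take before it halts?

21

state=A head=2 tape=_bb[b]ab   (A,b)→(C,c,R)
state=C head=3 tape=_bbc[a]b   (C,a)→(C,a,R)
state=C head=4 tape=_bbca[b]   (C,b)→(B,b,L)
state=B head=3 tape=_bbc[a]b   (B,a)→(A,a,L)
state=A head=2 tape=_bb[c]ab   (A,c)→(A,c,L)
state=A head=1 tape=_b[b]cab   (A,b)→(C,c,R)
state=C head=2 tape=_bc[c]ab   (C,c)→(B,a,R)
state=B head=3 tape=_bca[a]b   (B,a)→(A,a,L)
state=A head=2 tape=_bc[a]ab   (A,a)→(B,_,L)
state=B head=1 tape=_b[c]_ab   (B,c)→(C,a,R)
state=C head=2 tape=_ba[_]ab   (C,_)→(B,b,L)
state=B head=1 tape=_b[a]bab   (B,a)→(A,a,L)
state=A head=0 tape=_[b]abab   (A,b)→(C,c,R)
state=C head=1 tape=_c[a]bab   (C,a)→(C,a,R)
state=C head=2 tape=_ca[b]ab   (C,b)→(B,b,L)
state=B head=1 tape=_c[a]bab   (B,a)→(A,a,L)
state=A head=0 tape=_[c]abab   (A,c)→(A,c,L)
state=A head=-1 tape=[_]cabab   (A,_)→(C,_,R)
state=C head=0 tape=_[c]abab   (C,c)→(B,a,R)
state=B head=1 tape=_a[a]bab   (B,a)→(A,a,L)
state=A head=0 tape=_[a]abab   (A,a)→(B,_,L)
state=B head=-1 tape=[_]_abab
M halts after 21 transitions.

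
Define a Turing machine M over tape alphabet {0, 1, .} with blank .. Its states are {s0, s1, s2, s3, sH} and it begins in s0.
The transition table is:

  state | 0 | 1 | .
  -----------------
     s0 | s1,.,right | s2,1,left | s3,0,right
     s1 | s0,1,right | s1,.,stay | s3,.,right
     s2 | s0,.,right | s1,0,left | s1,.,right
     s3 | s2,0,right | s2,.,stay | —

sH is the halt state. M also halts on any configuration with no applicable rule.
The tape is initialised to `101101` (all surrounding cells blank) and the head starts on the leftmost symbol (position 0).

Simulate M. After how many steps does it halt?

state=s0 head=0 tape=.[1]01101..   (s0,1)→(s2,1,left)
state=s2 head=-1 tape=[.]101101..   (s2,.)→(s1,.,right)
state=s1 head=0 tape=.[1]01101..   (s1,1)→(s1,.,stay)
state=s1 head=0 tape=.[.]01101..   (s1,.)→(s3,.,right)
state=s3 head=1 tape=..[0]1101..   (s3,0)→(s2,0,right)
state=s2 head=2 tape=..0[1]101..   (s2,1)→(s1,0,left)
state=s1 head=1 tape=..[0]0101..   (s1,0)→(s0,1,right)
state=s0 head=2 tape=..1[0]101..   (s0,0)→(s1,.,right)
state=s1 head=3 tape=..1.[1]01..   (s1,1)→(s1,.,stay)
state=s1 head=3 tape=..1.[.]01..   (s1,.)→(s3,.,right)
state=s3 head=4 tape=..1..[0]1..   (s3,0)→(s2,0,right)
state=s2 head=5 tape=..1..0[1]..   (s2,1)→(s1,0,left)
state=s1 head=4 tape=..1..[0]0..   (s1,0)→(s0,1,right)
state=s0 head=5 tape=..1..1[0]..   (s0,0)→(s1,.,right)
state=s1 head=6 tape=..1..1.[.].   (s1,.)→(s3,.,right)
state=s3 head=7 tape=..1..1..[.]
M halts after 15 transitions.

15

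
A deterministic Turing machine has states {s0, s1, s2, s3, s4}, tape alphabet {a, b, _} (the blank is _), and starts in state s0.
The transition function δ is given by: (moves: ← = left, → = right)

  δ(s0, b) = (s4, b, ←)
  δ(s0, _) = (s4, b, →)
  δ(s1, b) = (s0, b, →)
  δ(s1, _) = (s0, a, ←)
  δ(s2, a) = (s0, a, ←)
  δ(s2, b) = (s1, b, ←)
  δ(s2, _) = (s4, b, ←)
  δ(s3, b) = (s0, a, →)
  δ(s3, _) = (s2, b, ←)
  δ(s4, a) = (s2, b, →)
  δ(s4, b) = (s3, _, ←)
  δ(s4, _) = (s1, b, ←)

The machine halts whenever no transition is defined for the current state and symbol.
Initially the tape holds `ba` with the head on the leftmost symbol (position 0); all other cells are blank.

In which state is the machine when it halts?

state=s0 head=0 tape=___[b]a__   (s0,b)→(s4,b,←)
state=s4 head=-1 tape=__[_]ba__   (s4,_)→(s1,b,←)
state=s1 head=-2 tape=_[_]bba__   (s1,_)→(s0,a,←)
state=s0 head=-3 tape=[_]abba__   (s0,_)→(s4,b,→)
state=s4 head=-2 tape=b[a]bba__   (s4,a)→(s2,b,→)
state=s2 head=-1 tape=bb[b]ba__   (s2,b)→(s1,b,←)
state=s1 head=-2 tape=b[b]bba__   (s1,b)→(s0,b,→)
state=s0 head=-1 tape=bb[b]ba__   (s0,b)→(s4,b,←)
state=s4 head=-2 tape=b[b]bba__   (s4,b)→(s3,_,←)
state=s3 head=-3 tape=[b]_bba__   (s3,b)→(s0,a,→)
state=s0 head=-2 tape=a[_]bba__   (s0,_)→(s4,b,→)
state=s4 head=-1 tape=ab[b]ba__   (s4,b)→(s3,_,←)
state=s3 head=-2 tape=a[b]_ba__   (s3,b)→(s0,a,→)
state=s0 head=-1 tape=aa[_]ba__   (s0,_)→(s4,b,→)
state=s4 head=0 tape=aab[b]a__   (s4,b)→(s3,_,←)
state=s3 head=-1 tape=aa[b]_a__   (s3,b)→(s0,a,→)
state=s0 head=0 tape=aaa[_]a__   (s0,_)→(s4,b,→)
state=s4 head=1 tape=aaab[a]__   (s4,a)→(s2,b,→)
state=s2 head=2 tape=aaabb[_]_   (s2,_)→(s4,b,←)
state=s4 head=1 tape=aaab[b]b_   (s4,b)→(s3,_,←)
state=s3 head=0 tape=aaa[b]_b_   (s3,b)→(s0,a,→)
state=s0 head=1 tape=aaaa[_]b_   (s0,_)→(s4,b,→)
state=s4 head=2 tape=aaaab[b]_   (s4,b)→(s3,_,←)
state=s3 head=1 tape=aaaa[b]__   (s3,b)→(s0,a,→)
state=s0 head=2 tape=aaaaa[_]_   (s0,_)→(s4,b,→)
state=s4 head=3 tape=aaaaab[_]   (s4,_)→(s1,b,←)
state=s1 head=2 tape=aaaaa[b]b   (s1,b)→(s0,b,→)
state=s0 head=3 tape=aaaaab[b]   (s0,b)→(s4,b,←)
state=s4 head=2 tape=aaaaa[b]b   (s4,b)→(s3,_,←)
state=s3 head=1 tape=aaaa[a]_b
No transition is defined for (s3, a); M halts in state s3.

s3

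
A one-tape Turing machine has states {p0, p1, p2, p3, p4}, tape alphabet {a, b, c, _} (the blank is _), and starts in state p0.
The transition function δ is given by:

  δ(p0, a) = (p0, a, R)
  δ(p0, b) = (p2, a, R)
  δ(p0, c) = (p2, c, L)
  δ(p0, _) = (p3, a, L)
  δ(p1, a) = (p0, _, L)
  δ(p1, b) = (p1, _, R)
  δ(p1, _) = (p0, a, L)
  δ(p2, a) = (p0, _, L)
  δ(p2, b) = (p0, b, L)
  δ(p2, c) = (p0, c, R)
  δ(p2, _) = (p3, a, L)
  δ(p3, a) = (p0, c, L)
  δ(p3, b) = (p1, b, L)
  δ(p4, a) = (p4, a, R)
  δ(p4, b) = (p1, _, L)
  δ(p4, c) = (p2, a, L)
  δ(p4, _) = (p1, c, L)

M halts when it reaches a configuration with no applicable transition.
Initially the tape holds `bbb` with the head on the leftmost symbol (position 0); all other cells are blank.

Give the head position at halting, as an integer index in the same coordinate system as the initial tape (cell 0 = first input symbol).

-2

p0 | __[b]bb_   read b → write a, move R, go to p2
p2 | __a[b]b_   read b → write b, move L, go to p0
p0 | __[a]bb_   read a → write a, move R, go to p0
p0 | __a[b]b_   read b → write a, move R, go to p2
p2 | __aa[b]_   read b → write b, move L, go to p0
p0 | __a[a]b_   read a → write a, move R, go to p0
p0 | __aa[b]_   read b → write a, move R, go to p2
p2 | __aaa[_]   read _ → write a, move L, go to p3
p3 | __aa[a]a   read a → write c, move L, go to p0
p0 | __a[a]ca   read a → write a, move R, go to p0
p0 | __aa[c]a   read c → write c, move L, go to p2
p2 | __a[a]ca   read a → write _, move L, go to p0
p0 | __[a]_ca   read a → write a, move R, go to p0
p0 | __a[_]ca   read _ → write a, move L, go to p3
p3 | __[a]aca   read a → write c, move L, go to p0
p0 | _[_]caca   read _ → write a, move L, go to p3
p3 | [_]acaca
At halt the head is at cell -2.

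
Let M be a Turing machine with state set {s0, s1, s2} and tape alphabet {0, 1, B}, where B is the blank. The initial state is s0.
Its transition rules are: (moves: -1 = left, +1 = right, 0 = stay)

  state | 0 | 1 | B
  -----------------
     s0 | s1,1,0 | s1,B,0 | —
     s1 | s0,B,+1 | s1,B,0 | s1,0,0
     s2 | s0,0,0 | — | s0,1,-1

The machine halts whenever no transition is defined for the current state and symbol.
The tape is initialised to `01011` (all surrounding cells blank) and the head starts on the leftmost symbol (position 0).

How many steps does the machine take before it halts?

17

s0 | [0]1011B   read 0 → write 1, move 0, go to s1
s1 | [1]1011B   read 1 → write B, move 0, go to s1
s1 | [B]1011B   read B → write 0, move 0, go to s1
s1 | [0]1011B   read 0 → write B, move +1, go to s0
s0 | B[1]011B   read 1 → write B, move 0, go to s1
s1 | B[B]011B   read B → write 0, move 0, go to s1
s1 | B[0]011B   read 0 → write B, move +1, go to s0
s0 | BB[0]11B   read 0 → write 1, move 0, go to s1
s1 | BB[1]11B   read 1 → write B, move 0, go to s1
s1 | BB[B]11B   read B → write 0, move 0, go to s1
s1 | BB[0]11B   read 0 → write B, move +1, go to s0
s0 | BBB[1]1B   read 1 → write B, move 0, go to s1
s1 | BBB[B]1B   read B → write 0, move 0, go to s1
s1 | BBB[0]1B   read 0 → write B, move +1, go to s0
s0 | BBBB[1]B   read 1 → write B, move 0, go to s1
s1 | BBBB[B]B   read B → write 0, move 0, go to s1
s1 | BBBB[0]B   read 0 → write B, move +1, go to s0
s0 | BBBBB[B]
M halts after 17 transitions.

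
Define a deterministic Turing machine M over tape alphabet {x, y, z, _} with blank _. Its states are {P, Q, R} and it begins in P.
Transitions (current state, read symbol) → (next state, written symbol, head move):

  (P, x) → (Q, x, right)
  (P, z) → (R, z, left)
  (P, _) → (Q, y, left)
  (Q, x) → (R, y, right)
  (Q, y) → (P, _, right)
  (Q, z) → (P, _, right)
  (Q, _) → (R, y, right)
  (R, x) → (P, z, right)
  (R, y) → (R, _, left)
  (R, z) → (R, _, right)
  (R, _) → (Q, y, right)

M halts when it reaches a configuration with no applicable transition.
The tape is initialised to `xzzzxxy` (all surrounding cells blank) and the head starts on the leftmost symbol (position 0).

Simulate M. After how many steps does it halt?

15

state=P head=0 tape=[x]zzzxxy   (P,x)→(Q,x,right)
state=Q head=1 tape=x[z]zzxxy   (Q,z)→(P,_,right)
state=P head=2 tape=x_[z]zxxy   (P,z)→(R,z,left)
state=R head=1 tape=x[_]zzxxy   (R,_)→(Q,y,right)
state=Q head=2 tape=xy[z]zxxy   (Q,z)→(P,_,right)
state=P head=3 tape=xy_[z]xxy   (P,z)→(R,z,left)
state=R head=2 tape=xy[_]zxxy   (R,_)→(Q,y,right)
state=Q head=3 tape=xyy[z]xxy   (Q,z)→(P,_,right)
state=P head=4 tape=xyy_[x]xy   (P,x)→(Q,x,right)
state=Q head=5 tape=xyy_x[x]y   (Q,x)→(R,y,right)
state=R head=6 tape=xyy_xy[y]   (R,y)→(R,_,left)
state=R head=5 tape=xyy_x[y]_   (R,y)→(R,_,left)
state=R head=4 tape=xyy_[x]__   (R,x)→(P,z,right)
state=P head=5 tape=xyy_z[_]_   (P,_)→(Q,y,left)
state=Q head=4 tape=xyy_[z]y_   (Q,z)→(P,_,right)
state=P head=5 tape=xyy__[y]_
M halts after 15 transitions.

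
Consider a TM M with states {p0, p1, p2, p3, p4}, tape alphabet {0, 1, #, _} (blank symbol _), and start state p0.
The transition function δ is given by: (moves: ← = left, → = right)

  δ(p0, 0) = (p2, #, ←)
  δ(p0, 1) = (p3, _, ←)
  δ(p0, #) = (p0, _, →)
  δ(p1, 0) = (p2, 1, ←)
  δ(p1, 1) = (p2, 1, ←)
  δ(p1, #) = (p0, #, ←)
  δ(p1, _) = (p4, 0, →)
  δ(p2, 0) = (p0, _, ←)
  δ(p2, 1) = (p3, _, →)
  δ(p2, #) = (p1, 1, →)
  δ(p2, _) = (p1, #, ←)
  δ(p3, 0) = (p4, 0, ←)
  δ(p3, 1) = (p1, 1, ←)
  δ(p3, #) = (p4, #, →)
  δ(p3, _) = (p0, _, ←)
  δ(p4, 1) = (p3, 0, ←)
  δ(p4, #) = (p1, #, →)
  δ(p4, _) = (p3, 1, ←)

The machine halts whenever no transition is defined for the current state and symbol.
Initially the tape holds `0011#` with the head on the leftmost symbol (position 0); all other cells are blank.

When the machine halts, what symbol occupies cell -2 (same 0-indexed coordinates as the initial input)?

0

state=p0 head=0 tape=__[0]011#   (p0,0)→(p2,#,←)
state=p2 head=-1 tape=_[_]#011#   (p2,_)→(p1,#,←)
state=p1 head=-2 tape=[_]##011#   (p1,_)→(p4,0,→)
state=p4 head=-1 tape=0[#]#011#   (p4,#)→(p1,#,→)
state=p1 head=0 tape=0#[#]011#   (p1,#)→(p0,#,←)
state=p0 head=-1 tape=0[#]#011#   (p0,#)→(p0,_,→)
state=p0 head=0 tape=0_[#]011#   (p0,#)→(p0,_,→)
state=p0 head=1 tape=0__[0]11#   (p0,0)→(p2,#,←)
state=p2 head=0 tape=0_[_]#11#   (p2,_)→(p1,#,←)
state=p1 head=-1 tape=0[_]##11#   (p1,_)→(p4,0,→)
state=p4 head=0 tape=00[#]#11#   (p4,#)→(p1,#,→)
state=p1 head=1 tape=00#[#]11#   (p1,#)→(p0,#,←)
state=p0 head=0 tape=00[#]#11#   (p0,#)→(p0,_,→)
state=p0 head=1 tape=00_[#]11#   (p0,#)→(p0,_,→)
state=p0 head=2 tape=00__[1]1#   (p0,1)→(p3,_,←)
state=p3 head=1 tape=00_[_]_1#   (p3,_)→(p0,_,←)
state=p0 head=0 tape=00[_]__1#
Cell -2 holds 0 when M halts.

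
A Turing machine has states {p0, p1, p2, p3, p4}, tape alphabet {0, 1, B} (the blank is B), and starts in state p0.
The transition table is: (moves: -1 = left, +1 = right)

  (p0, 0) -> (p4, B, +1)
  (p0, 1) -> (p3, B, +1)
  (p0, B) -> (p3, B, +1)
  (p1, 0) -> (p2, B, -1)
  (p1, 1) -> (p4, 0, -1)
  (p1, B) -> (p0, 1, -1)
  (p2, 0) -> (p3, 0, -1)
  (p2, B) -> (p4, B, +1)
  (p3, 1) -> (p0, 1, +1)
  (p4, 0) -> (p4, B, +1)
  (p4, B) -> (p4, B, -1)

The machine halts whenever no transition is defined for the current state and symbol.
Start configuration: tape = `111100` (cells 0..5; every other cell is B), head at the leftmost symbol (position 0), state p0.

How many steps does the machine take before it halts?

9

state=p0 head=0 tape=[1]11100B   (p0,1)→(p3,B,+1)
state=p3 head=1 tape=B[1]1100B   (p3,1)→(p0,1,+1)
state=p0 head=2 tape=B1[1]100B   (p0,1)→(p3,B,+1)
state=p3 head=3 tape=B1B[1]00B   (p3,1)→(p0,1,+1)
state=p0 head=4 tape=B1B1[0]0B   (p0,0)→(p4,B,+1)
state=p4 head=5 tape=B1B1B[0]B   (p4,0)→(p4,B,+1)
state=p4 head=6 tape=B1B1BB[B]   (p4,B)→(p4,B,-1)
state=p4 head=5 tape=B1B1B[B]B   (p4,B)→(p4,B,-1)
state=p4 head=4 tape=B1B1[B]BB   (p4,B)→(p4,B,-1)
state=p4 head=3 tape=B1B[1]BBB
M halts after 9 transitions.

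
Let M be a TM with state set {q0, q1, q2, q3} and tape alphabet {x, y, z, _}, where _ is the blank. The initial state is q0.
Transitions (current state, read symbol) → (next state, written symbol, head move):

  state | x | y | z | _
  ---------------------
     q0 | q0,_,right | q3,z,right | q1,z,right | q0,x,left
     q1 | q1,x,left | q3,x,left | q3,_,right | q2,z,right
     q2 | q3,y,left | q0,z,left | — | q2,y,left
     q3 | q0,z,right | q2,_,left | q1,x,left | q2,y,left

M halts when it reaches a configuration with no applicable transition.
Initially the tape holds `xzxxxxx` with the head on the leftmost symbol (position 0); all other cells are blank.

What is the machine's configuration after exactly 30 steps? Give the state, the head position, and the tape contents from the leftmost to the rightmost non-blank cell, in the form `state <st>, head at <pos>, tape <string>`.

state=q0 head=0 tape=[x]zxxxxx__   (q0,x)→(q0,_,right)
state=q0 head=1 tape=_[z]xxxxx__   (q0,z)→(q1,z,right)
state=q1 head=2 tape=_z[x]xxxx__   (q1,x)→(q1,x,left)
state=q1 head=1 tape=_[z]xxxxx__   (q1,z)→(q3,_,right)
state=q3 head=2 tape=__[x]xxxx__   (q3,x)→(q0,z,right)
state=q0 head=3 tape=__z[x]xxx__   (q0,x)→(q0,_,right)
state=q0 head=4 tape=__z_[x]xx__   (q0,x)→(q0,_,right)
state=q0 head=5 tape=__z__[x]x__   (q0,x)→(q0,_,right)
state=q0 head=6 tape=__z___[x]__   (q0,x)→(q0,_,right)
state=q0 head=7 tape=__z____[_]_   (q0,_)→(q0,x,left)
state=q0 head=6 tape=__z___[_]x_   (q0,_)→(q0,x,left)
state=q0 head=5 tape=__z__[_]xx_   (q0,_)→(q0,x,left)
state=q0 head=4 tape=__z_[_]xxx_   (q0,_)→(q0,x,left)
state=q0 head=3 tape=__z[_]xxxx_   (q0,_)→(q0,x,left)
state=q0 head=2 tape=__[z]xxxxx_   (q0,z)→(q1,z,right)
state=q1 head=3 tape=__z[x]xxxx_   (q1,x)→(q1,x,left)
state=q1 head=2 tape=__[z]xxxxx_   (q1,z)→(q3,_,right)
state=q3 head=3 tape=___[x]xxxx_   (q3,x)→(q0,z,right)
state=q0 head=4 tape=___z[x]xxx_   (q0,x)→(q0,_,right)
state=q0 head=5 tape=___z_[x]xx_   (q0,x)→(q0,_,right)
state=q0 head=6 tape=___z__[x]x_   (q0,x)→(q0,_,right)
state=q0 head=7 tape=___z___[x]_   (q0,x)→(q0,_,right)
state=q0 head=8 tape=___z____[_]   (q0,_)→(q0,x,left)
state=q0 head=7 tape=___z___[_]x   (q0,_)→(q0,x,left)
state=q0 head=6 tape=___z__[_]xx   (q0,_)→(q0,x,left)
state=q0 head=5 tape=___z_[_]xxx   (q0,_)→(q0,x,left)
state=q0 head=4 tape=___z[_]xxxx   (q0,_)→(q0,x,left)
state=q0 head=3 tape=___[z]xxxxx   (q0,z)→(q1,z,right)
state=q1 head=4 tape=___z[x]xxxx   (q1,x)→(q1,x,left)
state=q1 head=3 tape=___[z]xxxxx   (q1,z)→(q3,_,right)
state=q3 head=4 tape=____[x]xxxx
After 30 steps: state q3, head at 4, tape xxxxx.

state q3, head at 4, tape xxxxx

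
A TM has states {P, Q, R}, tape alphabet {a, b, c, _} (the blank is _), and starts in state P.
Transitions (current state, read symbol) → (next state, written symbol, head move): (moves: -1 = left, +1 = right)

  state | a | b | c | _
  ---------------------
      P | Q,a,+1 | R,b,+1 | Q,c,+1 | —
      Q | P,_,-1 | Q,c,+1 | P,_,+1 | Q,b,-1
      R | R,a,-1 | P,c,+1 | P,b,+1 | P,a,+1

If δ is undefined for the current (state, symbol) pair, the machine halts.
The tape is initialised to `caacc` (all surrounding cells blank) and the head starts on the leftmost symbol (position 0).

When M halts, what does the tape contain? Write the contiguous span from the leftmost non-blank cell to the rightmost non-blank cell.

state=P head=0 tape=[c]aacc___   (P,c)→(Q,c,+1)
state=Q head=1 tape=c[a]acc___   (Q,a)→(P,_,-1)
state=P head=0 tape=[c]_acc___   (P,c)→(Q,c,+1)
state=Q head=1 tape=c[_]acc___   (Q,_)→(Q,b,-1)
state=Q head=0 tape=[c]bacc___   (Q,c)→(P,_,+1)
state=P head=1 tape=_[b]acc___   (P,b)→(R,b,+1)
state=R head=2 tape=_b[a]cc___   (R,a)→(R,a,-1)
state=R head=1 tape=_[b]acc___   (R,b)→(P,c,+1)
state=P head=2 tape=_c[a]cc___   (P,a)→(Q,a,+1)
state=Q head=3 tape=_ca[c]c___   (Q,c)→(P,_,+1)
state=P head=4 tape=_ca_[c]___   (P,c)→(Q,c,+1)
state=Q head=5 tape=_ca_c[_]__   (Q,_)→(Q,b,-1)
state=Q head=4 tape=_ca_[c]b__   (Q,c)→(P,_,+1)
state=P head=5 tape=_ca__[b]__   (P,b)→(R,b,+1)
state=R head=6 tape=_ca__b[_]_   (R,_)→(P,a,+1)
state=P head=7 tape=_ca__ba[_]
The non-blank tape span at halt is ca__ba.

ca__ba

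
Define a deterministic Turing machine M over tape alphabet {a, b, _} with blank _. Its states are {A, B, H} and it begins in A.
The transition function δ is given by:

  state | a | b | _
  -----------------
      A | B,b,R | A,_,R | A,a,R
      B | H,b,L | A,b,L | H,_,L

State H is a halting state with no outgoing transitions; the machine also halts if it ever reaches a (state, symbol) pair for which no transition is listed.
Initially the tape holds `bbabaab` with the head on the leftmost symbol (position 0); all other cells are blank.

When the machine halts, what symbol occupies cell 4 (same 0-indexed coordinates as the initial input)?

b

state=A head=0 tape=[b]babaab   (A,b)→(A,_,R)
state=A head=1 tape=_[b]abaab   (A,b)→(A,_,R)
state=A head=2 tape=__[a]baab   (A,a)→(B,b,R)
state=B head=3 tape=__b[b]aab   (B,b)→(A,b,L)
state=A head=2 tape=__[b]baab   (A,b)→(A,_,R)
state=A head=3 tape=___[b]aab   (A,b)→(A,_,R)
state=A head=4 tape=____[a]ab   (A,a)→(B,b,R)
state=B head=5 tape=____b[a]b   (B,a)→(H,b,L)
state=H head=4 tape=____[b]bb
Cell 4 holds b when M halts.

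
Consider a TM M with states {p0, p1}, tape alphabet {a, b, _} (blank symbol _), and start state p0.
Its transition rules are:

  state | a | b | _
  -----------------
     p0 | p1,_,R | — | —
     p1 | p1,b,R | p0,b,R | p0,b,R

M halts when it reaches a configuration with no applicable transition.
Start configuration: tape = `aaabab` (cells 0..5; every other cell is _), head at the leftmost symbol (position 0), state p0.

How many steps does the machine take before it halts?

p0 | [a]aabab_   read a → write _, move R, go to p1
p1 | _[a]abab_   read a → write b, move R, go to p1
p1 | _b[a]bab_   read a → write b, move R, go to p1
p1 | _bb[b]ab_   read b → write b, move R, go to p0
p0 | _bbb[a]b_   read a → write _, move R, go to p1
p1 | _bbb_[b]_   read b → write b, move R, go to p0
p0 | _bbb_b[_]
M halts after 6 transitions.

6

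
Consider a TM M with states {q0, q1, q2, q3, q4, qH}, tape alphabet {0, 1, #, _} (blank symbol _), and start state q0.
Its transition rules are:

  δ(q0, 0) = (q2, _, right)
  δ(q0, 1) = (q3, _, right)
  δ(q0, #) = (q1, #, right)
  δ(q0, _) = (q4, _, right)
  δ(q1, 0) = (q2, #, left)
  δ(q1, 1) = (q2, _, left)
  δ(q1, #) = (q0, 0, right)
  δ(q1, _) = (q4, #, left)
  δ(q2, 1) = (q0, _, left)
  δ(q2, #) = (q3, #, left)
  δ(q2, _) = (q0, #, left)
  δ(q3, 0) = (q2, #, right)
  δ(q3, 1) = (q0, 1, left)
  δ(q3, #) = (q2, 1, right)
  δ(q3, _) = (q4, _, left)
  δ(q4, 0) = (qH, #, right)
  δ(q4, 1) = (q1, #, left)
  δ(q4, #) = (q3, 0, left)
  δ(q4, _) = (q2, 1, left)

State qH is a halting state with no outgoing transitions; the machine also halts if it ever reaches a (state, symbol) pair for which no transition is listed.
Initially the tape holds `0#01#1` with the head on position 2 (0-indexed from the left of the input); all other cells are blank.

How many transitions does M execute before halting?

19

state=q0 head=2 tape=0#[0]1#1   (q0,0)→(q2,_,right)
state=q2 head=3 tape=0#_[1]#1   (q2,1)→(q0,_,left)
state=q0 head=2 tape=0#[_]_#1   (q0,_)→(q4,_,right)
state=q4 head=3 tape=0#_[_]#1   (q4,_)→(q2,1,left)
state=q2 head=2 tape=0#[_]1#1   (q2,_)→(q0,#,left)
state=q0 head=1 tape=0[#]#1#1   (q0,#)→(q1,#,right)
state=q1 head=2 tape=0#[#]1#1   (q1,#)→(q0,0,right)
state=q0 head=3 tape=0#0[1]#1   (q0,1)→(q3,_,right)
state=q3 head=4 tape=0#0_[#]1   (q3,#)→(q2,1,right)
state=q2 head=5 tape=0#0_1[1]   (q2,1)→(q0,_,left)
state=q0 head=4 tape=0#0_[1]_   (q0,1)→(q3,_,right)
state=q3 head=5 tape=0#0__[_]   (q3,_)→(q4,_,left)
state=q4 head=4 tape=0#0_[_]_   (q4,_)→(q2,1,left)
state=q2 head=3 tape=0#0[_]1_   (q2,_)→(q0,#,left)
state=q0 head=2 tape=0#[0]#1_   (q0,0)→(q2,_,right)
state=q2 head=3 tape=0#_[#]1_   (q2,#)→(q3,#,left)
state=q3 head=2 tape=0#[_]#1_   (q3,_)→(q4,_,left)
state=q4 head=1 tape=0[#]_#1_   (q4,#)→(q3,0,left)
state=q3 head=0 tape=[0]0_#1_   (q3,0)→(q2,#,right)
state=q2 head=1 tape=#[0]_#1_
M halts after 19 transitions.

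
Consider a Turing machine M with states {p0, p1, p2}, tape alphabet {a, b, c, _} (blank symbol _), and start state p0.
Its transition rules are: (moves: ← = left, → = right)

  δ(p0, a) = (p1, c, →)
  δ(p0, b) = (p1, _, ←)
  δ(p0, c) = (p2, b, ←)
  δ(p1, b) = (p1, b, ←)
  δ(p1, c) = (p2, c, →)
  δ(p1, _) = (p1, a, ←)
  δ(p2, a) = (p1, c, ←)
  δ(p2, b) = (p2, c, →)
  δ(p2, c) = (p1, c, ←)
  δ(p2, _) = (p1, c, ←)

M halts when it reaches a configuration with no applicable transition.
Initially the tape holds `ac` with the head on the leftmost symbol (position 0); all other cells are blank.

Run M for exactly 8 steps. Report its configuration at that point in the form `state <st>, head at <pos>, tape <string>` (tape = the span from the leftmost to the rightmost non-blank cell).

state=p0 head=0 tape=[a]c_   (p0,a)→(p1,c,→)
state=p1 head=1 tape=c[c]_   (p1,c)→(p2,c,→)
state=p2 head=2 tape=cc[_]   (p2,_)→(p1,c,←)
state=p1 head=1 tape=c[c]c   (p1,c)→(p2,c,→)
state=p2 head=2 tape=cc[c]   (p2,c)→(p1,c,←)
state=p1 head=1 tape=c[c]c   (p1,c)→(p2,c,→)
state=p2 head=2 tape=cc[c]   (p2,c)→(p1,c,←)
state=p1 head=1 tape=c[c]c   (p1,c)→(p2,c,→)
state=p2 head=2 tape=cc[c]
After 8 steps: state p2, head at 2, tape ccc.

state p2, head at 2, tape ccc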